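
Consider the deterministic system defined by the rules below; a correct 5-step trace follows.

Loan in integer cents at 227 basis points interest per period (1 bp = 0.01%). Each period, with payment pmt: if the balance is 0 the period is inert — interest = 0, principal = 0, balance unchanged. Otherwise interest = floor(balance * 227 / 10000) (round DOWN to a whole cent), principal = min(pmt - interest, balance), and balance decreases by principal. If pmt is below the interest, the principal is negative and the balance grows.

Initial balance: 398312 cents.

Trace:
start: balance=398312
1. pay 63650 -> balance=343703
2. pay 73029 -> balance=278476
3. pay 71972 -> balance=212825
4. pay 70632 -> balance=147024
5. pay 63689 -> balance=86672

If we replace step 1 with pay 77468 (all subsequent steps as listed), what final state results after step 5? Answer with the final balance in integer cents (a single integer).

(re-executing from step 1 with the substitution; state before step 1: balance=398312)
1. pay 77468 -> balance=329885
2. pay 73029 -> balance=264344
3. pay 71972 -> balance=198372
4. pay 70632 -> balance=132243
5. pay 63689 -> balance=71555

71555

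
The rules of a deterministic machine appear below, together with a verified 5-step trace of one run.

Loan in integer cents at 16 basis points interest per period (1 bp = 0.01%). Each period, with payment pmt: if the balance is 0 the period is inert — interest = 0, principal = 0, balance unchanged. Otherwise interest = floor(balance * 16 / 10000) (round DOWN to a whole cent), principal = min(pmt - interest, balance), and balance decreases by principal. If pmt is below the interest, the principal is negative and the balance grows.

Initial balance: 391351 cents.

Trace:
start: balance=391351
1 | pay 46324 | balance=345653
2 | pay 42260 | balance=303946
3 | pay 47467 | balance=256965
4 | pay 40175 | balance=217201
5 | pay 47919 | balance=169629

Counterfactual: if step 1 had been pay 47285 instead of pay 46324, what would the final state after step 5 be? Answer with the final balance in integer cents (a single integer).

168660

(re-executing from step 1 with the substitution; state before step 1: balance=391351)
1 | pay 47285 | balance=344692
2 | pay 42260 | balance=302983
3 | pay 47467 | balance=256000
4 | pay 40175 | balance=216234
5 | pay 47919 | balance=168660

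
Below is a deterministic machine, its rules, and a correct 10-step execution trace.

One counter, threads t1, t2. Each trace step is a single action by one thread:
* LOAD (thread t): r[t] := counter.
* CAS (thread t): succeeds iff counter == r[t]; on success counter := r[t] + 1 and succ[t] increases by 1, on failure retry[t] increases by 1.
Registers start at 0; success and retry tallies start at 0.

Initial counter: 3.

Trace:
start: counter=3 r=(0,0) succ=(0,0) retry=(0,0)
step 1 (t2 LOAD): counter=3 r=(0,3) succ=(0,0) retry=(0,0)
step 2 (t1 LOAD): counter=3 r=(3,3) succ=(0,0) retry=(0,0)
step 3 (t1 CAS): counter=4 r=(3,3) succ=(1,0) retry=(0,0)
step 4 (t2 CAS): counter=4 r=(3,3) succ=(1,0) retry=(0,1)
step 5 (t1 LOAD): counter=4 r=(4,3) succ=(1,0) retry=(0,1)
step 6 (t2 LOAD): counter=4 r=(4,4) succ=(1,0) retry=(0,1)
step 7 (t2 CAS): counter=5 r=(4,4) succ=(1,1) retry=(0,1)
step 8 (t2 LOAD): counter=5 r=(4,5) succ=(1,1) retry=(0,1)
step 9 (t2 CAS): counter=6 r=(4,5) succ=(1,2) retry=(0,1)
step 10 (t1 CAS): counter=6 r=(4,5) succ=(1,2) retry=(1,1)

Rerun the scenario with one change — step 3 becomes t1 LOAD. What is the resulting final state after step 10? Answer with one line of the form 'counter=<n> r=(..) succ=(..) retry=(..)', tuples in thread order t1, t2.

(re-executing from step 3 with the substitution; state before step 3: counter=3 r=(3,3) succ=(0,0) retry=(0,0))
step 3 (t1 LOAD): counter=3 r=(3,3) succ=(0,0) retry=(0,0)
step 4 (t2 CAS): counter=4 r=(3,3) succ=(0,1) retry=(0,0)
step 5 (t1 LOAD): counter=4 r=(4,3) succ=(0,1) retry=(0,0)
step 6 (t2 LOAD): counter=4 r=(4,4) succ=(0,1) retry=(0,0)
step 7 (t2 CAS): counter=5 r=(4,4) succ=(0,2) retry=(0,0)
step 8 (t2 LOAD): counter=5 r=(4,5) succ=(0,2) retry=(0,0)
step 9 (t2 CAS): counter=6 r=(4,5) succ=(0,3) retry=(0,0)
step 10 (t1 CAS): counter=6 r=(4,5) succ=(0,3) retry=(1,0)

counter=6 r=(4,5) succ=(0,3) retry=(1,0)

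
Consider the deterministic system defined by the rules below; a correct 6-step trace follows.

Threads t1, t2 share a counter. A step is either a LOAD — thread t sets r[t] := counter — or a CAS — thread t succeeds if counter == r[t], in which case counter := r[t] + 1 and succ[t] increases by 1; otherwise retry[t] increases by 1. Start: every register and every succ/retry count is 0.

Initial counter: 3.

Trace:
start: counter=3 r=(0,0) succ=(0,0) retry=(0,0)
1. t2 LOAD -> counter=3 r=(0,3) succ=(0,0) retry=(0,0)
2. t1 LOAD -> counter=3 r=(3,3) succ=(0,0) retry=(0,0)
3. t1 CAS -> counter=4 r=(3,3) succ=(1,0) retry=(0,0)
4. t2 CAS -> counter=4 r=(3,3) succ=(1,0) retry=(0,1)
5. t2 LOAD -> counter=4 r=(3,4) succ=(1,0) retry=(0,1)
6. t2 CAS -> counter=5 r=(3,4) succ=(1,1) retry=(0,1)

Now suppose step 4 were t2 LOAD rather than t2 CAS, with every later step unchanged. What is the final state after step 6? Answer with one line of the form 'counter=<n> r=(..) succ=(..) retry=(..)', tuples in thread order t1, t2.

(re-executing from step 4 with the substitution; state before step 4: counter=4 r=(3,3) succ=(1,0) retry=(0,0))
4. t2 LOAD -> counter=4 r=(3,4) succ=(1,0) retry=(0,0)
5. t2 LOAD -> counter=4 r=(3,4) succ=(1,0) retry=(0,0)
6. t2 CAS -> counter=5 r=(3,4) succ=(1,1) retry=(0,0)

counter=5 r=(3,4) succ=(1,1) retry=(0,0)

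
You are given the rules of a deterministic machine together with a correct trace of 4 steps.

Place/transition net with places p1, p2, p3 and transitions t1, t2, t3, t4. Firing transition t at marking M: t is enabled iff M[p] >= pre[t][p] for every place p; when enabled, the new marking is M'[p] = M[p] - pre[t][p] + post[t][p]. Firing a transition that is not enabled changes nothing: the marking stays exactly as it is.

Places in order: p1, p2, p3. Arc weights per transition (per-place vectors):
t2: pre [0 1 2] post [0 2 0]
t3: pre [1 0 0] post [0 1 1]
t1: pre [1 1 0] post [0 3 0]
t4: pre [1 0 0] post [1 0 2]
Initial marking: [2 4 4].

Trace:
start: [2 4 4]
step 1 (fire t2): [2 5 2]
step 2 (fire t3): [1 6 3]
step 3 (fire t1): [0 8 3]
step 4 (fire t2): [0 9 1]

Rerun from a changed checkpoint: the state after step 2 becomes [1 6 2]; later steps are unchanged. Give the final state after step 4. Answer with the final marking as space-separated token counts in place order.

state after step 2 := [1 6 2]
step 3 (fire t1): [0 8 2]
step 4 (fire t2): [0 9 0]

0 9 0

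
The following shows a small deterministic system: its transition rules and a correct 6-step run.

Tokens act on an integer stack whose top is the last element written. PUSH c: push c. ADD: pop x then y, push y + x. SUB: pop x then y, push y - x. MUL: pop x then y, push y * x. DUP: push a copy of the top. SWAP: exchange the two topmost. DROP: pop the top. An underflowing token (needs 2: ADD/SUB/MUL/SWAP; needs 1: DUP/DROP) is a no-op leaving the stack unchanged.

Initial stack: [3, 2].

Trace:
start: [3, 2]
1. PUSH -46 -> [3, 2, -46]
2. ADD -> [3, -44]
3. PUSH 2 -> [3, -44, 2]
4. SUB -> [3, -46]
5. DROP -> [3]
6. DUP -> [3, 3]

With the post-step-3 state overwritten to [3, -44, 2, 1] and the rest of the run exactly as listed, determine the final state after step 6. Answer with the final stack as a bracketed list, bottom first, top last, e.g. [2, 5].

[3, -44, -44]

state after step 3 := [3, -44, 2, 1]
4. SUB -> [3, -44, 1]
5. DROP -> [3, -44]
6. DUP -> [3, -44, -44]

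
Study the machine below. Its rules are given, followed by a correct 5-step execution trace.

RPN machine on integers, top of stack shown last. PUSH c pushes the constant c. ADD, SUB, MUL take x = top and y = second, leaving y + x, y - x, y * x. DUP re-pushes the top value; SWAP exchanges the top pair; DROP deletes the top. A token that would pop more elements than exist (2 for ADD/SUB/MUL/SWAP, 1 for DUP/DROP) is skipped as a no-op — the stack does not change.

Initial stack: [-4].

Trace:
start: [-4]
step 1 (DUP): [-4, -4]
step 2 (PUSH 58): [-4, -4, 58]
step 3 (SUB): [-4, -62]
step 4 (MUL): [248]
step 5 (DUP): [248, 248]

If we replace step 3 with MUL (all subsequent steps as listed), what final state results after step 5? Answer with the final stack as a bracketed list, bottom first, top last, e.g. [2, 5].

(re-executing from step 3 with the substitution; state before step 3: [-4, -4, 58])
step 3 (MUL): [-4, -232]
step 4 (MUL): [928]
step 5 (DUP): [928, 928]

[928, 928]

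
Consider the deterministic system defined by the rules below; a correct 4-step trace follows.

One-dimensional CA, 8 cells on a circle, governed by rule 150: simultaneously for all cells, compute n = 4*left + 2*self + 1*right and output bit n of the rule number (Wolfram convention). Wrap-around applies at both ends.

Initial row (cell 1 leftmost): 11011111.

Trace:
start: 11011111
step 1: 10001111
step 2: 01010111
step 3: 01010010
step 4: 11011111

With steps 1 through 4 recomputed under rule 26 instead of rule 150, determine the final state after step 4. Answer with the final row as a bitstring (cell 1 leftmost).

10101010

(re-executing steps 1..4 under rule 26; state before step 1: 11011111)
step 1: 00010000
step 2: 00101000
step 3: 01000100
step 4: 10101010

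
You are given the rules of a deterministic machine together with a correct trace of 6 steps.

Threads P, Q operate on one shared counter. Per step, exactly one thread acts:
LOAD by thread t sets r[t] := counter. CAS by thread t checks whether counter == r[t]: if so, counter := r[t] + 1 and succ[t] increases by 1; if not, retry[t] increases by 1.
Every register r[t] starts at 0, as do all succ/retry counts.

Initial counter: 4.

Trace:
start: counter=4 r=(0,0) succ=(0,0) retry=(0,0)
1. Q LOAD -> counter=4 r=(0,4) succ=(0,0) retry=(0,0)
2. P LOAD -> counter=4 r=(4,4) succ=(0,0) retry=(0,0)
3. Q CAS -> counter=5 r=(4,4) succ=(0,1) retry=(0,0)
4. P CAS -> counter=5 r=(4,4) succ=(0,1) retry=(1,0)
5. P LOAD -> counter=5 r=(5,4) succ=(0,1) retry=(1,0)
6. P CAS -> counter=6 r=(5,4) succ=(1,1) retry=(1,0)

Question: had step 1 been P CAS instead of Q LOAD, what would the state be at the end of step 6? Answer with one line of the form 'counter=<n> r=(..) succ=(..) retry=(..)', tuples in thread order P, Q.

(re-executing from step 1 with the substitution; state before step 1: counter=4 r=(0,0) succ=(0,0) retry=(0,0))
1. P CAS -> counter=4 r=(0,0) succ=(0,0) retry=(1,0)
2. P LOAD -> counter=4 r=(4,0) succ=(0,0) retry=(1,0)
3. Q CAS -> counter=4 r=(4,0) succ=(0,0) retry=(1,1)
4. P CAS -> counter=5 r=(4,0) succ=(1,0) retry=(1,1)
5. P LOAD -> counter=5 r=(5,0) succ=(1,0) retry=(1,1)
6. P CAS -> counter=6 r=(5,0) succ=(2,0) retry=(1,1)

counter=6 r=(5,0) succ=(2,0) retry=(1,1)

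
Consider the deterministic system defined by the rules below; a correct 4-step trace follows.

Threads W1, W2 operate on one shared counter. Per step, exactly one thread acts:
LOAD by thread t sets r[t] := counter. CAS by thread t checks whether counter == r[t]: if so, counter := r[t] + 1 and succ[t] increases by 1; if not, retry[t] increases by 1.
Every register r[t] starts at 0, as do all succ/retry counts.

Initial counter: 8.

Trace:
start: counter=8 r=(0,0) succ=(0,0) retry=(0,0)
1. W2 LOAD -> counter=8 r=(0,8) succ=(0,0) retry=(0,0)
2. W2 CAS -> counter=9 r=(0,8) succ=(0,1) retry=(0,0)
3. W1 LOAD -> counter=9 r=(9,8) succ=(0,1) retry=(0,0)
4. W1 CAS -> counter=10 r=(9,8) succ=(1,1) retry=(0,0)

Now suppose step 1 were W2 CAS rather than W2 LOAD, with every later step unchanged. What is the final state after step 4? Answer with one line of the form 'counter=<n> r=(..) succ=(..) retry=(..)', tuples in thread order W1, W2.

counter=9 r=(8,0) succ=(1,0) retry=(0,2)

(re-executing from step 1 with the substitution; state before step 1: counter=8 r=(0,0) succ=(0,0) retry=(0,0))
1. W2 CAS -> counter=8 r=(0,0) succ=(0,0) retry=(0,1)
2. W2 CAS -> counter=8 r=(0,0) succ=(0,0) retry=(0,2)
3. W1 LOAD -> counter=8 r=(8,0) succ=(0,0) retry=(0,2)
4. W1 CAS -> counter=9 r=(8,0) succ=(1,0) retry=(0,2)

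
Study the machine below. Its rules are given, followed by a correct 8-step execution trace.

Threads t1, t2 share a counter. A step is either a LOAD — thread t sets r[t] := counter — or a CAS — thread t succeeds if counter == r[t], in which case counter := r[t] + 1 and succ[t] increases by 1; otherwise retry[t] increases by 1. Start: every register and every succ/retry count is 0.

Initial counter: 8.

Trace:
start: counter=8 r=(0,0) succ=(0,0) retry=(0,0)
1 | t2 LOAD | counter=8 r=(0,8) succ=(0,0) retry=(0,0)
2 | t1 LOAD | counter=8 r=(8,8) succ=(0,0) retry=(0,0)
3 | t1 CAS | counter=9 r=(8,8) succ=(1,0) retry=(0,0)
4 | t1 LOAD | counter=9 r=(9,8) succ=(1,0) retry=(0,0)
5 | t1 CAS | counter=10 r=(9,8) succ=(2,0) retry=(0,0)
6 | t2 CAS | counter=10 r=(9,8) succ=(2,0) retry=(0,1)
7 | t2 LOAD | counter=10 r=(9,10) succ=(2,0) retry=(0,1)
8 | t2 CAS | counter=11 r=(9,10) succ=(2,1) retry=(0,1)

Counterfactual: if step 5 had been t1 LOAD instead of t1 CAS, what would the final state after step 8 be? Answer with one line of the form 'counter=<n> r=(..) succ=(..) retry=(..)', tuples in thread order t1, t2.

counter=10 r=(9,9) succ=(1,1) retry=(0,1)

(re-executing from step 5 with the substitution; state before step 5: counter=9 r=(9,8) succ=(1,0) retry=(0,0))
5 | t1 LOAD | counter=9 r=(9,8) succ=(1,0) retry=(0,0)
6 | t2 CAS | counter=9 r=(9,8) succ=(1,0) retry=(0,1)
7 | t2 LOAD | counter=9 r=(9,9) succ=(1,0) retry=(0,1)
8 | t2 CAS | counter=10 r=(9,9) succ=(1,1) retry=(0,1)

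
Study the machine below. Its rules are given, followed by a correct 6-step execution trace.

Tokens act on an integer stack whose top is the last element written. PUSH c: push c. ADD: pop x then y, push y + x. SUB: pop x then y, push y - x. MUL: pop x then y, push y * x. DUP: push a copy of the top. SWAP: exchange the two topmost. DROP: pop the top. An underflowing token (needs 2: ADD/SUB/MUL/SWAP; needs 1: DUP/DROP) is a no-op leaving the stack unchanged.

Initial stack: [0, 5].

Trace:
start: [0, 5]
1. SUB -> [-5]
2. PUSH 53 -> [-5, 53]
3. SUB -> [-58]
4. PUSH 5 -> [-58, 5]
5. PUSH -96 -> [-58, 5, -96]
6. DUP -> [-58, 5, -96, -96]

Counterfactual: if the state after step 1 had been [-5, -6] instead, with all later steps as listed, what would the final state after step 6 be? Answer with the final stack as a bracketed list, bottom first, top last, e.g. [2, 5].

[-5, -59, 5, -96, -96]

state after step 1 := [-5, -6]
2. PUSH 53 -> [-5, -6, 53]
3. SUB -> [-5, -59]
4. PUSH 5 -> [-5, -59, 5]
5. PUSH -96 -> [-5, -59, 5, -96]
6. DUP -> [-5, -59, 5, -96, -96]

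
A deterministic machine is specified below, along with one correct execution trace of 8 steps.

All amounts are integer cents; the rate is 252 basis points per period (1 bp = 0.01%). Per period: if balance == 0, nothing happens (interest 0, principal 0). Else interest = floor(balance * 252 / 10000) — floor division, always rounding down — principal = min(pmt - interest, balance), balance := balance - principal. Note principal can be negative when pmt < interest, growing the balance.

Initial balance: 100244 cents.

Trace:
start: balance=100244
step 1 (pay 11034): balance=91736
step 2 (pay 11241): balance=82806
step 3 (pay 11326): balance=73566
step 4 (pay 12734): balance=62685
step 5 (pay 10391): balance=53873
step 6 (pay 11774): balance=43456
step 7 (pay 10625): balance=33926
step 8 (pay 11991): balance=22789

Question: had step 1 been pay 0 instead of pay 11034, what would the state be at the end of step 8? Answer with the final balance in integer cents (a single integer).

35924

(re-executing from step 1 with the substitution; state before step 1: balance=100244)
step 1 (pay 0): balance=102770
step 2 (pay 11241): balance=94118
step 3 (pay 11326): balance=85163
step 4 (pay 12734): balance=74575
step 5 (pay 10391): balance=66063
step 6 (pay 11774): balance=55953
step 7 (pay 10625): balance=46738
step 8 (pay 11991): balance=35924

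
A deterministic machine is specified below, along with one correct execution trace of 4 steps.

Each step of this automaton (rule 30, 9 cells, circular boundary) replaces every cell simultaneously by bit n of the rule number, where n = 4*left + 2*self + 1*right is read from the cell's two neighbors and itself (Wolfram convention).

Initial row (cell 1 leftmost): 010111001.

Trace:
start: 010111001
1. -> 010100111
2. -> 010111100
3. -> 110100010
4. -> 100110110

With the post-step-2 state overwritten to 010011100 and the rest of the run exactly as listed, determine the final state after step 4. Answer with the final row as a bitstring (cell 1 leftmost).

100001110

state after step 2 := 010011100
3. -> 111110010
4. -> 100001110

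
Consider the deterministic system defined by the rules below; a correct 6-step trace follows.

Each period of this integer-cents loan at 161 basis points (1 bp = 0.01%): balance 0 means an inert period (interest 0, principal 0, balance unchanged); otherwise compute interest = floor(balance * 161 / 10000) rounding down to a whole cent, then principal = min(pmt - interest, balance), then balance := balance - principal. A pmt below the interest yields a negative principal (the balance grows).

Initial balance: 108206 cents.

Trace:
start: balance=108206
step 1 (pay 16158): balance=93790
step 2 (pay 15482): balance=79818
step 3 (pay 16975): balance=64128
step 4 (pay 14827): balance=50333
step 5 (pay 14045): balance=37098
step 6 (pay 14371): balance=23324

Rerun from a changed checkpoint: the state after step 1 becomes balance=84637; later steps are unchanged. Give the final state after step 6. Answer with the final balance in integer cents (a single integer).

state after step 1 := balance=84637
step 2 (pay 15482): balance=70517
step 3 (pay 16975): balance=54677
step 4 (pay 14827): balance=40730
step 5 (pay 14045): balance=27340
step 6 (pay 14371): balance=13409

13409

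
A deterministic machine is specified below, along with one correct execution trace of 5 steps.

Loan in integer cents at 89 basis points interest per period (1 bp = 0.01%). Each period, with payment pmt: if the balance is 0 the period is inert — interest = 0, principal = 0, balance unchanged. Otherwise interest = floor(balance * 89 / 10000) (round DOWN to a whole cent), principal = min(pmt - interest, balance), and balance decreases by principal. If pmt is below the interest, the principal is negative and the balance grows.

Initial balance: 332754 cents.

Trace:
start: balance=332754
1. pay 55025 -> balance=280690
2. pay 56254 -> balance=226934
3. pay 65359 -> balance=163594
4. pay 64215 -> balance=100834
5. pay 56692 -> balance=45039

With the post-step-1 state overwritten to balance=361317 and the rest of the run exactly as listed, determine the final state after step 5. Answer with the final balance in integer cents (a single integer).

128575

state after step 1 := balance=361317
2. pay 56254 -> balance=308278
3. pay 65359 -> balance=245662
4. pay 64215 -> balance=183633
5. pay 56692 -> balance=128575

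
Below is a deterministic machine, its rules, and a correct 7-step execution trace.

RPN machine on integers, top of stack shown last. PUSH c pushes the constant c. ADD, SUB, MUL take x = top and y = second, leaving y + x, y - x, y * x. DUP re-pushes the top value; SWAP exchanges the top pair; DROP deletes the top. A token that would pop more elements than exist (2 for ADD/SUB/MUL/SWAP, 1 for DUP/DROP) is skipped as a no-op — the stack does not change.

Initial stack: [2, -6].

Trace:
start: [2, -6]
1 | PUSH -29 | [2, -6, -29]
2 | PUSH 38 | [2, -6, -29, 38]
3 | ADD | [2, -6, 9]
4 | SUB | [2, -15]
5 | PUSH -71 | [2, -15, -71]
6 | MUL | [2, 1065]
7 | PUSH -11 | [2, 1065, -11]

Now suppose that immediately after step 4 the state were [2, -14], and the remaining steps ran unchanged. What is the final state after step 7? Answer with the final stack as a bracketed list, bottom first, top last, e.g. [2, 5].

state after step 4 := [2, -14]
5 | PUSH -71 | [2, -14, -71]
6 | MUL | [2, 994]
7 | PUSH -11 | [2, 994, -11]

[2, 994, -11]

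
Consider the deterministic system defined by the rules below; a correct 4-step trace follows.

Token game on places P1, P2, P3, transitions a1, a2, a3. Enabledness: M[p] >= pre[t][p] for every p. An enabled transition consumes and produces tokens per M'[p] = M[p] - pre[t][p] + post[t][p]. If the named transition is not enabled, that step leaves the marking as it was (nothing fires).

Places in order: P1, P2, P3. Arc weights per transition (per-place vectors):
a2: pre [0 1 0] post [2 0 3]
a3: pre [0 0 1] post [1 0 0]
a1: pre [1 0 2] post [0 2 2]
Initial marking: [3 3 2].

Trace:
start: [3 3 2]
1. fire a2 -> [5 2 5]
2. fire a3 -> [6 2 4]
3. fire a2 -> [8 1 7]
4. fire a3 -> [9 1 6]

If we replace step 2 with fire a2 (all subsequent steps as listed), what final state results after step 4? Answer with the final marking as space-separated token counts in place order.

(re-executing from step 2 with the substitution; state before step 2: [5 2 5])
2. fire a2 -> [7 1 8]
3. fire a2 -> [9 0 11]
4. fire a3 -> [10 0 10]

10 0 10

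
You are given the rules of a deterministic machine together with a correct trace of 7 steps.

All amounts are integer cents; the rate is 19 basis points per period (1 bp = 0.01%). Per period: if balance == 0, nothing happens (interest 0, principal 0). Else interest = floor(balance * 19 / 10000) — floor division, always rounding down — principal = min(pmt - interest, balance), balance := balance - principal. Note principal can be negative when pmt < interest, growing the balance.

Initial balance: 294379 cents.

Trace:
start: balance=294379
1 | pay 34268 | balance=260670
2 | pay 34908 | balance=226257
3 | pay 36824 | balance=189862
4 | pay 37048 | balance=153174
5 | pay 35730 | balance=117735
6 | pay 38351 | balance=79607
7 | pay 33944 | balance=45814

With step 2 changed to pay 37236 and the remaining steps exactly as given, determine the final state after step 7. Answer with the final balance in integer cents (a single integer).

43464

(re-executing from step 2 with the substitution; state before step 2: balance=260670)
2 | pay 37236 | balance=223929
3 | pay 36824 | balance=187530
4 | pay 37048 | balance=150838
5 | pay 35730 | balance=115394
6 | pay 38351 | balance=77262
7 | pay 33944 | balance=43464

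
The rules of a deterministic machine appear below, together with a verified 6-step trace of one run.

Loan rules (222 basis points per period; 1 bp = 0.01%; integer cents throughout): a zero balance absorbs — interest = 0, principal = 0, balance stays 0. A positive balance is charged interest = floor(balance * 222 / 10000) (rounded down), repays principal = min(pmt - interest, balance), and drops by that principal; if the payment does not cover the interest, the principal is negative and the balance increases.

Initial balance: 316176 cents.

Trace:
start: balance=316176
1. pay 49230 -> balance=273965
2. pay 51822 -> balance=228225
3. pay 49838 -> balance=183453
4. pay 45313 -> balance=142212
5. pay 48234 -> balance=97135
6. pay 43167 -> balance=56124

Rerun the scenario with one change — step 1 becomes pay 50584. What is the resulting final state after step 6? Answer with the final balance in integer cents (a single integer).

(re-executing from step 1 with the substitution; state before step 1: balance=316176)
1. pay 50584 -> balance=272611
2. pay 51822 -> balance=226840
3. pay 49838 -> balance=182037
4. pay 45313 -> balance=140765
5. pay 48234 -> balance=95655
6. pay 43167 -> balance=54611

54611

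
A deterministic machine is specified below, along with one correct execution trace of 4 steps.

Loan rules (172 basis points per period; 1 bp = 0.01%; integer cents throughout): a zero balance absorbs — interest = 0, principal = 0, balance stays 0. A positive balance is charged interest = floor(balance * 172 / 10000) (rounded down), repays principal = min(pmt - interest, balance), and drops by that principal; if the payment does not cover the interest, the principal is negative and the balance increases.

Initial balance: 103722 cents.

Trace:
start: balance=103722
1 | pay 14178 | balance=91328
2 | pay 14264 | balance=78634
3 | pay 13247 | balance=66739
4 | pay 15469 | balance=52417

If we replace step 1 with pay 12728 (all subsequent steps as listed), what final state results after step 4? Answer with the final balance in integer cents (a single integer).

(re-executing from step 1 with the substitution; state before step 1: balance=103722)
1 | pay 12728 | balance=92778
2 | pay 14264 | balance=80109
3 | pay 13247 | balance=68239
4 | pay 15469 | balance=53943

53943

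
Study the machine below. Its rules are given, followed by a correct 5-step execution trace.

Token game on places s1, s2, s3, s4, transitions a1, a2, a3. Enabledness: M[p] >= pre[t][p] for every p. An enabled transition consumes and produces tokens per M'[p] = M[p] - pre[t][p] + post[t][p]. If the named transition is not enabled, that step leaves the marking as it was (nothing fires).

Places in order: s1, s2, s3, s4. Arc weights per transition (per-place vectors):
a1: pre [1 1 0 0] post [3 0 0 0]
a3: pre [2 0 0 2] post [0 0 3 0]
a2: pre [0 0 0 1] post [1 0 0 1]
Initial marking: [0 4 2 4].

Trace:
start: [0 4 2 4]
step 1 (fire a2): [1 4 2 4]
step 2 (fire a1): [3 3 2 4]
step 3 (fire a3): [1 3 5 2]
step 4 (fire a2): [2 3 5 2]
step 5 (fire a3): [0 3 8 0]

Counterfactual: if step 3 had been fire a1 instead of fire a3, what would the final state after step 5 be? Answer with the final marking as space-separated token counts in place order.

4 2 5 2

(re-executing from step 3 with the substitution; state before step 3: [3 3 2 4])
step 3 (fire a1): [5 2 2 4]
step 4 (fire a2): [6 2 2 4]
step 5 (fire a3): [4 2 5 2]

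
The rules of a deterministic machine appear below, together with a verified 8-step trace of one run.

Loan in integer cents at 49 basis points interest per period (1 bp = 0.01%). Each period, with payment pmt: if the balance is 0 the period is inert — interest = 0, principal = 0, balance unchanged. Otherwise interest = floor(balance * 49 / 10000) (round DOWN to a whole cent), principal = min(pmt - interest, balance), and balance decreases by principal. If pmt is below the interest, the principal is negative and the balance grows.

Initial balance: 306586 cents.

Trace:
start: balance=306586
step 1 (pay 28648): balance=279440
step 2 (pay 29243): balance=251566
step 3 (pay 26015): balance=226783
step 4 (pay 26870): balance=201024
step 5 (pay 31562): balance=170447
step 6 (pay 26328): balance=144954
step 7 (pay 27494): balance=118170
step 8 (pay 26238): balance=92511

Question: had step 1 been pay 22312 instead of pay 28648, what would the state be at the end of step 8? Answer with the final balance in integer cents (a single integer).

99065

(re-executing from step 1 with the substitution; state before step 1: balance=306586)
step 1 (pay 22312): balance=285776
step 2 (pay 29243): balance=257933
step 3 (pay 26015): balance=233181
step 4 (pay 26870): balance=207453
step 5 (pay 31562): balance=176907
step 6 (pay 26328): balance=151445
step 7 (pay 27494): balance=124693
step 8 (pay 26238): balance=99065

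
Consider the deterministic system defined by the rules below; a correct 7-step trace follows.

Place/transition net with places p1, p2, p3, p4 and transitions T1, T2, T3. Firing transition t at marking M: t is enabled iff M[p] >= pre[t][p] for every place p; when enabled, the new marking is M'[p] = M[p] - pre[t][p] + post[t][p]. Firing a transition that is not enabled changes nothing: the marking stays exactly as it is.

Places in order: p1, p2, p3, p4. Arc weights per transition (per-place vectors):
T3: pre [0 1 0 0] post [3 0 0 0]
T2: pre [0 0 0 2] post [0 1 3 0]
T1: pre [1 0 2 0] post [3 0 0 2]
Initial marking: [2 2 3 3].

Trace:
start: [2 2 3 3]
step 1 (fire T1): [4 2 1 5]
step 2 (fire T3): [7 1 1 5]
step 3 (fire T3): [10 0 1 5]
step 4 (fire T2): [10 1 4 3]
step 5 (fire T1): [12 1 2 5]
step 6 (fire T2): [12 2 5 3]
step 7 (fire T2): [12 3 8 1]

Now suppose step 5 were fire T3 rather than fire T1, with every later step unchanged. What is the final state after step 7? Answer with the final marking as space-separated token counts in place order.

(re-executing from step 5 with the substitution; state before step 5: [10 1 4 3])
step 5 (fire T3): [13 0 4 3]
step 6 (fire T2): [13 1 7 1]
step 7 (fire T2): [13 1 7 1]

13 1 7 1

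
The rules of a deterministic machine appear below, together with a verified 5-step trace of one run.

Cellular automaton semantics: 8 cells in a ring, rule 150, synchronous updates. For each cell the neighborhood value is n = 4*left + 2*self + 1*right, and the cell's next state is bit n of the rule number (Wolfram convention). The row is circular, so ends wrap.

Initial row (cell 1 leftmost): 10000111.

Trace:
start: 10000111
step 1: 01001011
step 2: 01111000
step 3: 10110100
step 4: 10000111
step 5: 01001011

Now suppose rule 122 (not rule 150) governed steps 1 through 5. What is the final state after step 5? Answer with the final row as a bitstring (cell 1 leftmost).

00000000

(re-executing steps 1..5 under rule 122; state before step 1: 10000111)
step 1: 11001100
step 2: 11111111
step 3: 00000000
step 4: 00000000
step 5: 00000000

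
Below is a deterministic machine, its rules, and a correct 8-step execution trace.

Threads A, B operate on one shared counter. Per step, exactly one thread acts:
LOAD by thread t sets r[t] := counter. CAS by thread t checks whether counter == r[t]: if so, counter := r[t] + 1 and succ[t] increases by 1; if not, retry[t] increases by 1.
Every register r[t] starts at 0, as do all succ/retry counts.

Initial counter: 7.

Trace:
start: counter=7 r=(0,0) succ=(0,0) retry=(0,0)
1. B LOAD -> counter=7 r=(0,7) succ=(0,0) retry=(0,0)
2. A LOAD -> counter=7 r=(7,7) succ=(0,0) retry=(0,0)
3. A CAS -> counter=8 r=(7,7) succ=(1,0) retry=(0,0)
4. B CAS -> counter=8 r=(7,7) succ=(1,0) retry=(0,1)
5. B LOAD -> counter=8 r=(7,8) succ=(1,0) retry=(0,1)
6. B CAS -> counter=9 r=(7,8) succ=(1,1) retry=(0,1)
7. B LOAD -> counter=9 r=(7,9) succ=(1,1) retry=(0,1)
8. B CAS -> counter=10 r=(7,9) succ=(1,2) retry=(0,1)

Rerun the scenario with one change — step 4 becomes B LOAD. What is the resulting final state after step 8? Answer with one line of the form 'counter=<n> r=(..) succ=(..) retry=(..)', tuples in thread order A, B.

counter=10 r=(7,9) succ=(1,2) retry=(0,0)

(re-executing from step 4 with the substitution; state before step 4: counter=8 r=(7,7) succ=(1,0) retry=(0,0))
4. B LOAD -> counter=8 r=(7,8) succ=(1,0) retry=(0,0)
5. B LOAD -> counter=8 r=(7,8) succ=(1,0) retry=(0,0)
6. B CAS -> counter=9 r=(7,8) succ=(1,1) retry=(0,0)
7. B LOAD -> counter=9 r=(7,9) succ=(1,1) retry=(0,0)
8. B CAS -> counter=10 r=(7,9) succ=(1,2) retry=(0,0)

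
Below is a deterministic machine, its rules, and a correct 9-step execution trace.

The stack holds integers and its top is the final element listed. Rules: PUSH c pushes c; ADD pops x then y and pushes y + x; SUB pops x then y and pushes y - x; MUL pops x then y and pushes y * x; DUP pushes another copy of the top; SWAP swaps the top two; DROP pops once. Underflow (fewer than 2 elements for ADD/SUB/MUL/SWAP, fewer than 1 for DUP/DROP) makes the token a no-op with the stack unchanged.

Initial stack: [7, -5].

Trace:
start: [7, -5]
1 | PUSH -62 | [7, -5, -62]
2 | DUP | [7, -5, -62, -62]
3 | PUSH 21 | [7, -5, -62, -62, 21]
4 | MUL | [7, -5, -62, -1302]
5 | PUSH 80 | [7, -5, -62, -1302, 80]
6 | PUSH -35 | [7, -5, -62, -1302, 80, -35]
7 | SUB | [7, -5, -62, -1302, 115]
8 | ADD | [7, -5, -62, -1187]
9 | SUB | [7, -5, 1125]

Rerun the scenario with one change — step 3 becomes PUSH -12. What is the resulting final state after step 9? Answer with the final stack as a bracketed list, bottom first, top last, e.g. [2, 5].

(re-executing from step 3 with the substitution; state before step 3: [7, -5, -62, -62])
3 | PUSH -12 | [7, -5, -62, -62, -12]
4 | MUL | [7, -5, -62, 744]
5 | PUSH 80 | [7, -5, -62, 744, 80]
6 | PUSH -35 | [7, -5, -62, 744, 80, -35]
7 | SUB | [7, -5, -62, 744, 115]
8 | ADD | [7, -5, -62, 859]
9 | SUB | [7, -5, -921]

[7, -5, -921]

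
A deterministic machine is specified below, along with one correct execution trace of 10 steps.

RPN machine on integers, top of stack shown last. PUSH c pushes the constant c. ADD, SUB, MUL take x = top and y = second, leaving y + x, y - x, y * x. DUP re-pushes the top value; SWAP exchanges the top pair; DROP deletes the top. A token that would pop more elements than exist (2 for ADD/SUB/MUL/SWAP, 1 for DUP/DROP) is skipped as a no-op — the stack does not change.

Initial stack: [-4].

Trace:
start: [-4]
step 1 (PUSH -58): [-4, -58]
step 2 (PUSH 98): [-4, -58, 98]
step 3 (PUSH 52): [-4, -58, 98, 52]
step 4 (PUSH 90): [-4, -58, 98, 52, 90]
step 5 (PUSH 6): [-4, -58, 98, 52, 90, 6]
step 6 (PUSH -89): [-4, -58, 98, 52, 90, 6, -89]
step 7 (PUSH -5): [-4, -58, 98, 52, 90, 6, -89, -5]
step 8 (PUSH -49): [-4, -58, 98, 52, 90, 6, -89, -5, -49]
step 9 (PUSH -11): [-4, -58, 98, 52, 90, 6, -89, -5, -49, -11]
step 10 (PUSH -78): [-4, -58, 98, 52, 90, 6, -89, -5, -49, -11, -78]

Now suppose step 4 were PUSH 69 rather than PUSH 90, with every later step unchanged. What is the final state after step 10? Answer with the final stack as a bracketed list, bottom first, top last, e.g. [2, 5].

(re-executing from step 4 with the substitution; state before step 4: [-4, -58, 98, 52])
step 4 (PUSH 69): [-4, -58, 98, 52, 69]
step 5 (PUSH 6): [-4, -58, 98, 52, 69, 6]
step 6 (PUSH -89): [-4, -58, 98, 52, 69, 6, -89]
step 7 (PUSH -5): [-4, -58, 98, 52, 69, 6, -89, -5]
step 8 (PUSH -49): [-4, -58, 98, 52, 69, 6, -89, -5, -49]
step 9 (PUSH -11): [-4, -58, 98, 52, 69, 6, -89, -5, -49, -11]
step 10 (PUSH -78): [-4, -58, 98, 52, 69, 6, -89, -5, -49, -11, -78]

[-4, -58, 98, 52, 69, 6, -89, -5, -49, -11, -78]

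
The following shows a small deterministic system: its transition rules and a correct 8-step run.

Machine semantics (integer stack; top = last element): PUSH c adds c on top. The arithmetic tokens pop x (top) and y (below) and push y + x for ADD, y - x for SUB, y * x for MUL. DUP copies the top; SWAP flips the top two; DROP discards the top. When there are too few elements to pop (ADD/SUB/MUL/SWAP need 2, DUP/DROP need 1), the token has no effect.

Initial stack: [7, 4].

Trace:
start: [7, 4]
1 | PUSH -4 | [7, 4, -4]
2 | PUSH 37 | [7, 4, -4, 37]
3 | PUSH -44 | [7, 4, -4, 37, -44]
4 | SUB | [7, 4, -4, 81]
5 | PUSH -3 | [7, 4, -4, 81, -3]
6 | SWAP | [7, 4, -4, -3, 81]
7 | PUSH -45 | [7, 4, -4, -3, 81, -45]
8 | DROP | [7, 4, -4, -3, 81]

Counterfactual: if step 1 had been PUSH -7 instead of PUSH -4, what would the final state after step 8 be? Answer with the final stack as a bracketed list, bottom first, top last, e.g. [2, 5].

(re-executing from step 1 with the substitution; state before step 1: [7, 4])
1 | PUSH -7 | [7, 4, -7]
2 | PUSH 37 | [7, 4, -7, 37]
3 | PUSH -44 | [7, 4, -7, 37, -44]
4 | SUB | [7, 4, -7, 81]
5 | PUSH -3 | [7, 4, -7, 81, -3]
6 | SWAP | [7, 4, -7, -3, 81]
7 | PUSH -45 | [7, 4, -7, -3, 81, -45]
8 | DROP | [7, 4, -7, -3, 81]

[7, 4, -7, -3, 81]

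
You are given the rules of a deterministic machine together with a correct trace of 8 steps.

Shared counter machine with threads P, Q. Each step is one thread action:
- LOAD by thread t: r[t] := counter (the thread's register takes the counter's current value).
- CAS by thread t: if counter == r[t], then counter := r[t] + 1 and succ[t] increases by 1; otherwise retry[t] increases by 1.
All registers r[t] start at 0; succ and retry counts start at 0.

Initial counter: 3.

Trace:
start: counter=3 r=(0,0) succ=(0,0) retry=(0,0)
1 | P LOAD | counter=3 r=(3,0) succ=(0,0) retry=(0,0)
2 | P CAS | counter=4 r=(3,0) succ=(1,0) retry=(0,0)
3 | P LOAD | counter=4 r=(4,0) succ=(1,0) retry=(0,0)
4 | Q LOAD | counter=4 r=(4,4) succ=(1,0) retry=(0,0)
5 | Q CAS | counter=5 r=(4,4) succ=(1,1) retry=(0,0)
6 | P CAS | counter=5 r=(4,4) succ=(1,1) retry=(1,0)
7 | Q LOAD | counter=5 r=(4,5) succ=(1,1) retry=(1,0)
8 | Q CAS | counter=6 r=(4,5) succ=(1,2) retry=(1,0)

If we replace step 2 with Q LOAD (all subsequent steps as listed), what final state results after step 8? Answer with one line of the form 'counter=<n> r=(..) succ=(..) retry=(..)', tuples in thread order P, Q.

(re-executing from step 2 with the substitution; state before step 2: counter=3 r=(3,0) succ=(0,0) retry=(0,0))
2 | Q LOAD | counter=3 r=(3,3) succ=(0,0) retry=(0,0)
3 | P LOAD | counter=3 r=(3,3) succ=(0,0) retry=(0,0)
4 | Q LOAD | counter=3 r=(3,3) succ=(0,0) retry=(0,0)
5 | Q CAS | counter=4 r=(3,3) succ=(0,1) retry=(0,0)
6 | P CAS | counter=4 r=(3,3) succ=(0,1) retry=(1,0)
7 | Q LOAD | counter=4 r=(3,4) succ=(0,1) retry=(1,0)
8 | Q CAS | counter=5 r=(3,4) succ=(0,2) retry=(1,0)

counter=5 r=(3,4) succ=(0,2) retry=(1,0)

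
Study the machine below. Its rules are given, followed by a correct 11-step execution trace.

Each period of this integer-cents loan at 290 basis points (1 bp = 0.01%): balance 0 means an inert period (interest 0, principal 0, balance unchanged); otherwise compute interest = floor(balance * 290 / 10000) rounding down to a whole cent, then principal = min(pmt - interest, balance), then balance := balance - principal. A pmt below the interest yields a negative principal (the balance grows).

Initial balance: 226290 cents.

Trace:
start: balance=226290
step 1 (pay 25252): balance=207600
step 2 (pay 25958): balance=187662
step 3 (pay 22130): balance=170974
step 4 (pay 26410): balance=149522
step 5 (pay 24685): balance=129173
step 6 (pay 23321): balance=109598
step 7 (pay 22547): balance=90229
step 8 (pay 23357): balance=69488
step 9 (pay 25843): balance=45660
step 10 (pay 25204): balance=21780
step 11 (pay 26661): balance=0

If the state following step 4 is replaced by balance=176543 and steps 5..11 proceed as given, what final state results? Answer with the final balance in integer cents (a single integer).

28756

state after step 4 := balance=176543
step 5 (pay 24685): balance=156977
step 6 (pay 23321): balance=138208
step 7 (pay 22547): balance=119669
step 8 (pay 23357): balance=99782
step 9 (pay 25843): balance=76832
step 10 (pay 25204): balance=53856
step 11 (pay 26661): balance=28756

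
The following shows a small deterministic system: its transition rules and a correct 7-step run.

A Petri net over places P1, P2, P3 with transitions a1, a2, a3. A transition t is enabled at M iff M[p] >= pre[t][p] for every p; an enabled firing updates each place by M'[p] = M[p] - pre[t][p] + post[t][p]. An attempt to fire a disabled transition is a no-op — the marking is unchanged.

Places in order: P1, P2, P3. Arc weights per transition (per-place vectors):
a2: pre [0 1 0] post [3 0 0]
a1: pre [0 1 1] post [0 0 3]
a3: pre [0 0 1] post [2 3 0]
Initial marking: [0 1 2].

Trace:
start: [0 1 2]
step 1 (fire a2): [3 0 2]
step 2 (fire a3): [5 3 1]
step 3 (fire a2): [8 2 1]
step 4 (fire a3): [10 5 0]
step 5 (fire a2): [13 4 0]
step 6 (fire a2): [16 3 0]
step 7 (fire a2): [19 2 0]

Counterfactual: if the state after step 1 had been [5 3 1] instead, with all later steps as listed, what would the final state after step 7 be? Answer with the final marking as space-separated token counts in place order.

state after step 1 := [5 3 1]
step 2 (fire a3): [7 6 0]
step 3 (fire a2): [10 5 0]
step 4 (fire a3): [10 5 0]
step 5 (fire a2): [13 4 0]
step 6 (fire a2): [16 3 0]
step 7 (fire a2): [19 2 0]

19 2 0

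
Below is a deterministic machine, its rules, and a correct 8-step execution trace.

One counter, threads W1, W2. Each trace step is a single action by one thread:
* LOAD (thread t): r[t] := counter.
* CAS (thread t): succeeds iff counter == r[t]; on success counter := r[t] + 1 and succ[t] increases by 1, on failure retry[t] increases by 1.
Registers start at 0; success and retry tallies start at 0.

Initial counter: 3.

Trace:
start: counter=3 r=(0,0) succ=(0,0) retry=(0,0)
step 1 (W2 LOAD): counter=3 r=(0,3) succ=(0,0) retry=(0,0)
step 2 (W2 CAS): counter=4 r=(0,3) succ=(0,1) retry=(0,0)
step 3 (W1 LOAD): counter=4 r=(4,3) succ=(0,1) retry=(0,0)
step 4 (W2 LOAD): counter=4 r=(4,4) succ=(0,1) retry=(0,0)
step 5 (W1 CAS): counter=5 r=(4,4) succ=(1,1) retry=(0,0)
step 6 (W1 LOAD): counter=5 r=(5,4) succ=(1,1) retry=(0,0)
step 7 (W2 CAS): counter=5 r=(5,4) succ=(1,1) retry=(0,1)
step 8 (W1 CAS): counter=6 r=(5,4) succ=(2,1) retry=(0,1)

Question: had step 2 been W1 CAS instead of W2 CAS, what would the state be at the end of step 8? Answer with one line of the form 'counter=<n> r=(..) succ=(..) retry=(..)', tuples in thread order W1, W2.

counter=5 r=(4,3) succ=(2,0) retry=(1,1)

(re-executing from step 2 with the substitution; state before step 2: counter=3 r=(0,3) succ=(0,0) retry=(0,0))
step 2 (W1 CAS): counter=3 r=(0,3) succ=(0,0) retry=(1,0)
step 3 (W1 LOAD): counter=3 r=(3,3) succ=(0,0) retry=(1,0)
step 4 (W2 LOAD): counter=3 r=(3,3) succ=(0,0) retry=(1,0)
step 5 (W1 CAS): counter=4 r=(3,3) succ=(1,0) retry=(1,0)
step 6 (W1 LOAD): counter=4 r=(4,3) succ=(1,0) retry=(1,0)
step 7 (W2 CAS): counter=4 r=(4,3) succ=(1,0) retry=(1,1)
step 8 (W1 CAS): counter=5 r=(4,3) succ=(2,0) retry=(1,1)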